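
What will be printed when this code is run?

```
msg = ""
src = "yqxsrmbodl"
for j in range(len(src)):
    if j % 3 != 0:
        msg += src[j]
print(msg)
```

j=0: skip
j=1: add 'q' → 'q'
j=2: add 'x' → 'qx'
j=3: skip
j=4: add 'r' → 'qxr'
j=5: add 'm' → 'qxrm'
j=6: skip
j=7: add 'o' → 'qxrmo'
j=8: add 'd' → 'qxrmod'
j=9: skip

qxrmod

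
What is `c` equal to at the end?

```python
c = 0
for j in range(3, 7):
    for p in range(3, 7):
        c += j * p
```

j=3,p=3: c = 0+9 = 9
j=3,p=4: c = 9+12 = 21
j=3,p=5: c = 21+15 = 36
j=3,p=6: c = 36+18 = 54
j=4,p=3: c = 54+12 = 66
j=4,p=4: c = 66+16 = 82
j=4,p=5: c = 82+20 = 102
j=4,p=6: c = 102+24 = 126
j=5,p=3: c = 126+15 = 141
j=5,p=4: c = 141+20 = 161
j=5,p=5: c = 161+25 = 186
j=5,p=6: c = 186+30 = 216
j=6,p=3: c = 216+18 = 234
j=6,p=4: c = 234+24 = 258
j=6,p=5: c = 258+30 = 288
j=6,p=6: c = 288+36 = 324

324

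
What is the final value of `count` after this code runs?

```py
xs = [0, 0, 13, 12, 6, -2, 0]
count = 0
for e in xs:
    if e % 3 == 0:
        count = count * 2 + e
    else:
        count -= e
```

e=0: %3==0, count = 0*2+0 = 0
e=0: %3==0, count = 0*2+0 = 0
e=13: not %3==0, count = 0-13 = -13
e=12: %3==0, count = (-13)*2+12 = -14
e=6: %3==0, count = (-14)*2+6 = -22
e=-2: not %3==0, count = (-22)-(-2) = -20
e=0: %3==0, count = (-20)*2+0 = -40

-40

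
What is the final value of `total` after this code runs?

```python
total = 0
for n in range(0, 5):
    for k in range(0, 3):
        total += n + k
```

45

n=0,k=0: total = 0+0 = 0
n=0,k=1: total = 0+1 = 1
n=0,k=2: total = 1+2 = 3
n=1,k=0: total = 3+1 = 4
n=1,k=1: total = 4+2 = 6
n=1,k=2: total = 6+3 = 9
n=2,k=0: total = 9+2 = 11
n=2,k=1: total = 11+3 = 14
n=2,k=2: total = 14+4 = 18
n=3,k=0: total = 18+3 = 21
n=3,k=1: total = 21+4 = 25
n=3,k=2: total = 25+5 = 30
n=4,k=0: total = 30+4 = 34
n=4,k=1: total = 34+5 = 39
n=4,k=2: total = 39+6 = 45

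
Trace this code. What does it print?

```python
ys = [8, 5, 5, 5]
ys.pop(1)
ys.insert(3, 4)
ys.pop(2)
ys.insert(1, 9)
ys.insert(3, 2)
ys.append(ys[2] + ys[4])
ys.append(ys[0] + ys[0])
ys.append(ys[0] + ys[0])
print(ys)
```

[8, 9, 5, 2, 4, 9, 16, 16]

pop(1) removes 5 → [8, 5, 5]
insert 4 at 3 → [8, 5, 5, 4]
pop(2) removes 5 → [8, 5, 4]
insert 9 at 1 → [8, 9, 5, 4]
insert 2 at 3 → [8, 9, 5, 2, 4]
append ys[2]+ys[4] = 5+4 = 9 → [8, 9, 5, 2, 4, 9]
append ys[0]+ys[0] = 8+8 = 16 → [8, 9, 5, 2, 4, 9, 16]
append ys[0]+ys[0] = 8+8 = 16 → [8, 9, 5, 2, 4, 9, 16, 16]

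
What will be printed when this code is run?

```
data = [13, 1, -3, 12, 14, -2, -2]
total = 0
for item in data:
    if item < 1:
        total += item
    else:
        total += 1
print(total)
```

-3

item=13: not <1, total = 0+1 = 1
item=1: not <1, total = 1+1 = 2
item=-3: <1, total = 2+(-3) = -1
item=12: not <1, total = (-1)+1 = 0
item=14: not <1, total = 0+1 = 1
item=-2: <1, total = 1+(-2) = -1
item=-2: <1, total = (-1)+(-2) = -3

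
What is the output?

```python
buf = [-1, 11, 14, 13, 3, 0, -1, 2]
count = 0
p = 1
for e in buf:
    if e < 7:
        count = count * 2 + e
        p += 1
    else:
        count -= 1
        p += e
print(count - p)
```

-84

e=-1: <7, count = 0*2+(-1) = -1; p=2
e=11: not <7, count = (-1)-1 = -2; p=13
e=14: not <7, count = (-2)-1 = -3; p=27
e=13: not <7, count = (-3)-1 = -4; p=40
e=3: <7, count = (-4)*2+3 = -5; p=41
e=0: <7, count = (-5)*2+0 = -10; p=42
e=-1: <7, count = (-10)*2+(-1) = -21; p=43
e=2: <7, count = (-21)*2+2 = -40; p=44
count-p = (-40)-44 = -84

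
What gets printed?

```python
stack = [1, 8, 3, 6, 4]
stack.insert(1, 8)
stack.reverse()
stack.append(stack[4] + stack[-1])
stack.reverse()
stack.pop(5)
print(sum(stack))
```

33

insert 8 at 1 → [1, 8, 8, 3, 6, 4]
reverse → [4, 6, 3, 8, 8, 1]
append stack[4]+stack[-1] = 8+1 = 9 → [4, 6, 3, 8, 8, 1, 9]
reverse → [9, 1, 8, 8, 3, 6, 4]
pop(5) removes 6 → [9, 1, 8, 8, 3, 4]
sum = 33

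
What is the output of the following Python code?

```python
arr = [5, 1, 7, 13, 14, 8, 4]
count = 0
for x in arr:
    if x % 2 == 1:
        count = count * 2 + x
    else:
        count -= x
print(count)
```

45

x=5: odd, count = 0*2+5 = 5
x=1: odd, count = 5*2+1 = 11
x=7: odd, count = 11*2+7 = 29
x=13: odd, count = 29*2+13 = 71
x=14: not odd, count = 71-14 = 57
x=8: not odd, count = 57-8 = 49
x=4: not odd, count = 49-4 = 45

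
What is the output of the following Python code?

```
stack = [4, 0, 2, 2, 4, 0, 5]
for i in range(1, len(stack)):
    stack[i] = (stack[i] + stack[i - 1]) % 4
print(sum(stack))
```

7

i=1: stack[1] = (0+4)%4 = 0 → [4, 0, 2, 2, 4, 0, 5]
i=2: stack[2] = (2+0)%4 = 2 → [4, 0, 2, 2, 4, 0, 5]
i=3: stack[3] = (2+2)%4 = 0 → [4, 0, 2, 0, 4, 0, 5]
i=4: stack[4] = (4+0)%4 = 0 → [4, 0, 2, 0, 0, 0, 5]
i=5: stack[5] = (0+0)%4 = 0 → [4, 0, 2, 0, 0, 0, 5]
i=6: stack[6] = (5+0)%4 = 1 → [4, 0, 2, 0, 0, 0, 1]
sum = 7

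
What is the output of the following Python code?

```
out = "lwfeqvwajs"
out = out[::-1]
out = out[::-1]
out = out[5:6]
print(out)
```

v

reverse → 'sjawvqefwl'
reverse → 'lwfeqvwajs'
slice [5:6] → 'v'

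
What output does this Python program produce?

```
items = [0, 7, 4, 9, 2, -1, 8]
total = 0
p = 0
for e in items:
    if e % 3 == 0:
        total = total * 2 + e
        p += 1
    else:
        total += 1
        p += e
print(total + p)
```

38

e=0: %3==0, total = 0*2+0 = 0; p=1
e=7: not %3==0, total = 0+1 = 1; p=8
e=4: not %3==0, total = 1+1 = 2; p=12
e=9: %3==0, total = 2*2+9 = 13; p=13
e=2: not %3==0, total = 13+1 = 14; p=15
e=-1: not %3==0, total = 14+1 = 15; p=14
e=8: not %3==0, total = 15+1 = 16; p=22
total+p = 16+22 = 38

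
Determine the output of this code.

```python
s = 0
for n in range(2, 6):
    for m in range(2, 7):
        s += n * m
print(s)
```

280

n=2,m=2: s = 0+4 = 4
n=2,m=3: s = 4+6 = 10
n=2,m=4: s = 10+8 = 18
n=2,m=5: s = 18+10 = 28
n=2,m=6: s = 28+12 = 40
n=3,m=2: s = 40+6 = 46
n=3,m=3: s = 46+9 = 55
n=3,m=4: s = 55+12 = 67
n=3,m=5: s = 67+15 = 82
n=3,m=6: s = 82+18 = 100
n=4,m=2: s = 100+8 = 108
n=4,m=3: s = 108+12 = 120
n=4,m=4: s = 120+16 = 136
n=4,m=5: s = 136+20 = 156
n=4,m=6: s = 156+24 = 180
n=5,m=2: s = 180+10 = 190
n=5,m=3: s = 190+15 = 205
n=5,m=4: s = 205+20 = 225
n=5,m=5: s = 225+25 = 250
n=5,m=6: s = 250+30 = 280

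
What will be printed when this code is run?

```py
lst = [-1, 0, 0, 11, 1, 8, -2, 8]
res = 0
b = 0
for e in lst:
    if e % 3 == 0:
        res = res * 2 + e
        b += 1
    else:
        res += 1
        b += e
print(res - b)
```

e=-1: not %3==0, res = 0+1 = 1; b=-1
e=0: %3==0, res = 1*2+0 = 2; b=0
e=0: %3==0, res = 2*2+0 = 4; b=1
e=11: not %3==0, res = 4+1 = 5; b=12
e=1: not %3==0, res = 5+1 = 6; b=13
e=8: not %3==0, res = 6+1 = 7; b=21
e=-2: not %3==0, res = 7+1 = 8; b=19
e=8: not %3==0, res = 8+1 = 9; b=27
res-b = 9-27 = -18

-18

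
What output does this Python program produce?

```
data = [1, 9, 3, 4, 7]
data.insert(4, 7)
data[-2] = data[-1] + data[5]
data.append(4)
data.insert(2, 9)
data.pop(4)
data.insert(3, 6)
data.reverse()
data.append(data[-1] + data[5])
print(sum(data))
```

63

insert 7 at 4 → [1, 9, 3, 4, 7, 7]
data[-2] = data[-1]+data[5] = 7+7 = 14 → [1, 9, 3, 4, 14, 7]
append 4 → [1, 9, 3, 4, 14, 7, 4]
insert 9 at 2 → [1, 9, 9, 3, 4, 14, 7, 4]
pop(4) removes 4 → [1, 9, 9, 3, 14, 7, 4]
insert 6 at 3 → [1, 9, 9, 6, 3, 14, 7, 4]
reverse → [4, 7, 14, 3, 6, 9, 9, 1]
append data[-1]+data[5] = 1+9 = 10 → [4, 7, 14, 3, 6, 9, 9, 1, 10]
sum = 63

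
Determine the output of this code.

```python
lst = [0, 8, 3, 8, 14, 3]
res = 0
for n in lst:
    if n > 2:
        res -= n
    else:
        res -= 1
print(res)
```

n=0: not >2, res = 0-1 = -1
n=8: >2, res = (-1)-8 = -9
n=3: >2, res = (-9)-3 = -12
n=8: >2, res = (-12)-8 = -20
n=14: >2, res = (-20)-14 = -34
n=3: >2, res = (-34)-3 = -37

-37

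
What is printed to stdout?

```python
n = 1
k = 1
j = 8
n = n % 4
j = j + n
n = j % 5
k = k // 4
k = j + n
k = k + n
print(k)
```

17

n = 1%4 = 1
j = 8+1 = 9
n = 9%5 = 4
k = 1//4 = 0
k = 9+4 = 13
k = 13+4 = 17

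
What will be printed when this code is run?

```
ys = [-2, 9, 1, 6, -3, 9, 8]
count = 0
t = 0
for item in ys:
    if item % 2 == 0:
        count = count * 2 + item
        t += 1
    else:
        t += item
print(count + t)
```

item=-2: even, count = 0*2+(-2) = -2; t=1
item=9: not even; t=10
item=1: not even; t=11
item=6: even, count = (-2)*2+6 = 2; t=12
item=-3: not even; t=9
item=9: not even; t=18
item=8: even, count = 2*2+8 = 12; t=19
count+t = 12+19 = 31

31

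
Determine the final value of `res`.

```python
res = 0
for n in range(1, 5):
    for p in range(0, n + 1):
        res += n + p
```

n=1,p=0: res = 0+1 = 1
n=1,p=1: res = 1+2 = 3
n=2,p=0: res = 3+2 = 5
n=2,p=1: res = 5+3 = 8
n=2,p=2: res = 8+4 = 12
n=3,p=0: res = 12+3 = 15
n=3,p=1: res = 15+4 = 19
n=3,p=2: res = 19+5 = 24
n=3,p=3: res = 24+6 = 30
n=4,p=0: res = 30+4 = 34
n=4,p=1: res = 34+5 = 39
n=4,p=2: res = 39+6 = 45
n=4,p=3: res = 45+7 = 52
n=4,p=4: res = 52+8 = 60

60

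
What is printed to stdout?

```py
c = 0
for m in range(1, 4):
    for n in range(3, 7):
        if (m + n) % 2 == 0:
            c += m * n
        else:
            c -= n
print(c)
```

24

m=1,n=3: even sum, c = 0+3 = 3
m=1,n=4: odd sum, c = 3-4 = -1
m=1,n=5: even sum, c = (-1)+5 = 4
m=1,n=6: odd sum, c = 4-6 = -2
m=2,n=3: odd sum, c = (-2)-3 = -5
m=2,n=4: even sum, c = (-5)+8 = 3
m=2,n=5: odd sum, c = 3-5 = -2
m=2,n=6: even sum, c = (-2)+12 = 10
m=3,n=3: even sum, c = 10+9 = 19
m=3,n=4: odd sum, c = 19-4 = 15
m=3,n=5: even sum, c = 15+15 = 30
m=3,n=6: odd sum, c = 30-6 = 24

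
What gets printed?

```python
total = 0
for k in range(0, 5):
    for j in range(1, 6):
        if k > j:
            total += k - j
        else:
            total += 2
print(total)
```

48

k=0,j=1: not 0>1, total = 0+2 = 2
k=0,j=2: not 0>2, total = 2+2 = 4
k=0,j=3: not 0>3, total = 4+2 = 6
k=0,j=4: not 0>4, total = 6+2 = 8
k=0,j=5: not 0>5, total = 8+2 = 10
k=1,j=1: not 1>1, total = 10+2 = 12
k=1,j=2: not 1>2, total = 12+2 = 14
k=1,j=3: not 1>3, total = 14+2 = 16
k=1,j=4: not 1>4, total = 16+2 = 18
k=1,j=5: not 1>5, total = 18+2 = 20
k=2,j=1: 2>1, total = 20+1 = 21
k=2,j=2: not 2>2, total = 21+2 = 23
k=2,j=3: not 2>3, total = 23+2 = 25
k=2,j=4: not 2>4, total = 25+2 = 27
k=2,j=5: not 2>5, total = 27+2 = 29
k=3,j=1: 3>1, total = 29+2 = 31
k=3,j=2: 3>2, total = 31+1 = 32
k=3,j=3: not 3>3, total = 32+2 = 34
k=3,j=4: not 3>4, total = 34+2 = 36
k=3,j=5: not 3>5, total = 36+2 = 38
k=4,j=1: 4>1, total = 38+3 = 41
k=4,j=2: 4>2, total = 41+2 = 43
k=4,j=3: 4>3, total = 43+1 = 44
k=4,j=4: not 4>4, total = 44+2 = 46
k=4,j=5: not 4>5, total = 46+2 = 48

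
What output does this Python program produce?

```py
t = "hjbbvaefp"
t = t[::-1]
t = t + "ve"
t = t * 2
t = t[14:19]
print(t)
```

reverse → 'pfeavbbjh'
+ 've' → 'pfeavbbjhve'
repeat ×2 → 'pfeavbbjhvepfeavbbjhve'
slice [14:19] → 'avbbj'

avbbj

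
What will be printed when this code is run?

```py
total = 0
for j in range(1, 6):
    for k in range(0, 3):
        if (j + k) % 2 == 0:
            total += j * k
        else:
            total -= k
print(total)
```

j=1,k=0: odd sum, total = 0-0 = 0
j=1,k=1: even sum, total = 0+1 = 1
j=1,k=2: odd sum, total = 1-2 = -1
j=2,k=0: even sum, total = (-1)+0 = -1
j=2,k=1: odd sum, total = (-1)-1 = -2
j=2,k=2: even sum, total = (-2)+4 = 2
j=3,k=0: odd sum, total = 2-0 = 2
j=3,k=1: even sum, total = 2+3 = 5
j=3,k=2: odd sum, total = 5-2 = 3
j=4,k=0: even sum, total = 3+0 = 3
j=4,k=1: odd sum, total = 3-1 = 2
j=4,k=2: even sum, total = 2+8 = 10
j=5,k=0: odd sum, total = 10-0 = 10
j=5,k=1: even sum, total = 10+5 = 15
j=5,k=2: odd sum, total = 15-2 = 13

13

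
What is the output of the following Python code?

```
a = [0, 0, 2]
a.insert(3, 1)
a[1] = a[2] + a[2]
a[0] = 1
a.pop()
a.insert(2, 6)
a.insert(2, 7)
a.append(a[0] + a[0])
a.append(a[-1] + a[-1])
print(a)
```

[1, 4, 7, 6, 2, 2, 4]

insert 1 at 3 → [0, 0, 2, 1]
a[1] = a[2]+a[2] = 2+2 = 4 → [0, 4, 2, 1]
a[0] = 1 → [1, 4, 2, 1]
pop() removes 1 → [1, 4, 2]
insert 6 at 2 → [1, 4, 6, 2]
insert 7 at 2 → [1, 4, 7, 6, 2]
append a[0]+a[0] = 1+1 = 2 → [1, 4, 7, 6, 2, 2]
append a[-1]+a[-1] = 2+2 = 4 → [1, 4, 7, 6, 2, 2, 4]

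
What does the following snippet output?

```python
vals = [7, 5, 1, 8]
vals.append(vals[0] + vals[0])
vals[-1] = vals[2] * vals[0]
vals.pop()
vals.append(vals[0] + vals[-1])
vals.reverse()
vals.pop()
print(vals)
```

[15, 8, 1, 5]

append vals[0]+vals[0] = 7+7 = 14 → [7, 5, 1, 8, 14]
vals[-1] = vals[2]*vals[0] = 1*7 = 7 → [7, 5, 1, 8, 7]
pop() removes 7 → [7, 5, 1, 8]
append vals[0]+vals[-1] = 7+8 = 15 → [7, 5, 1, 8, 15]
reverse → [15, 8, 1, 5, 7]
pop() removes 7 → [15, 8, 1, 5]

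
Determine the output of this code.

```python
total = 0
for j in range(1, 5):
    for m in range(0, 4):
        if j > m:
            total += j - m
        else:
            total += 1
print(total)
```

j=1,m=0: 1>0, total = 0+1 = 1
j=1,m=1: not 1>1, total = 1+1 = 2
j=1,m=2: not 1>2, total = 2+1 = 3
j=1,m=3: not 1>3, total = 3+1 = 4
j=2,m=0: 2>0, total = 4+2 = 6
j=2,m=1: 2>1, total = 6+1 = 7
j=2,m=2: not 2>2, total = 7+1 = 8
j=2,m=3: not 2>3, total = 8+1 = 9
j=3,m=0: 3>0, total = 9+3 = 12
j=3,m=1: 3>1, total = 12+2 = 14
j=3,m=2: 3>2, total = 14+1 = 15
j=3,m=3: not 3>3, total = 15+1 = 16
j=4,m=0: 4>0, total = 16+4 = 20
j=4,m=1: 4>1, total = 20+3 = 23
j=4,m=2: 4>2, total = 23+2 = 25
j=4,m=3: 4>3, total = 25+1 = 26

26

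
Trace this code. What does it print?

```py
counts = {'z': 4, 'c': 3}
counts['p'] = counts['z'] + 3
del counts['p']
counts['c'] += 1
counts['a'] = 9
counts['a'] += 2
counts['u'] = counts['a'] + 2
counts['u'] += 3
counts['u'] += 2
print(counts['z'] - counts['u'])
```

counts['p'] = counts['z']+3 = 7 → {'z': 4, 'c': 3, 'p': 7}
del 'p' → {'z': 4, 'c': 3}
counts['c'] = 3+1 = 4 → {'z': 4, 'c': 4}
counts['a'] = 9 → {'z': 4, 'c': 4, 'a': 9}
counts['a'] = 9+2 = 11 → {'z': 4, 'c': 4, 'a': 11}
counts['u'] = counts['a']+2 = 13 → {'z': 4, 'c': 4, 'a': 11, 'u': 13}
counts['u'] = 13+3 = 16 → {'z': 4, 'c': 4, 'a': 11, 'u': 16}
counts['u'] = 16+2 = 18 → {'z': 4, 'c': 4, 'a': 11, 'u': 18}
counts['z']-counts['u'] = 4-18 = -14

-14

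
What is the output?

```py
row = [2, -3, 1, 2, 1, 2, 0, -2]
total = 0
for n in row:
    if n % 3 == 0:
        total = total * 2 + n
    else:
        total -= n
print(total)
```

-24

n=2: not %3==0, total = 0-2 = -2
n=-3: %3==0, total = (-2)*2+(-3) = -7
n=1: not %3==0, total = (-7)-1 = -8
n=2: not %3==0, total = (-8)-2 = -10
n=1: not %3==0, total = (-10)-1 = -11
n=2: not %3==0, total = (-11)-2 = -13
n=0: %3==0, total = (-13)*2+0 = -26
n=-2: not %3==0, total = (-26)-(-2) = -24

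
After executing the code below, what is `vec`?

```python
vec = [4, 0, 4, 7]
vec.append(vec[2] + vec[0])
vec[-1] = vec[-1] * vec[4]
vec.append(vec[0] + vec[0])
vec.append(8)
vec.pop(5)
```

append vec[2]+vec[0] = 4+4 = 8 → [4, 0, 4, 7, 8]
vec[-1] = vec[-1]*vec[4] = 8*8 = 64 → [4, 0, 4, 7, 64]
append vec[0]+vec[0] = 4+4 = 8 → [4, 0, 4, 7, 64, 8]
append 8 → [4, 0, 4, 7, 64, 8, 8]
pop(5) removes 8 → [4, 0, 4, 7, 64, 8]

[4, 0, 4, 7, 64, 8]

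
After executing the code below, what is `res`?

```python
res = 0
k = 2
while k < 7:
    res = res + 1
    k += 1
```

5

k=2: res = 0+1 = 1
k=3: res = 1+1 = 2
k=4: res = 2+1 = 3
k=5: res = 3+1 = 4
k=6: res = 4+1 = 5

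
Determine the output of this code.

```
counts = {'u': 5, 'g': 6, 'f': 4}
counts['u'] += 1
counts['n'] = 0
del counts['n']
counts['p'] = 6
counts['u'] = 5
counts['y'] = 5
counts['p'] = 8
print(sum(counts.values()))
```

counts['u'] = 5+1 = 6 → {'u': 6, 'g': 6, 'f': 4}
counts['n'] = 0 → {'u': 6, 'g': 6, 'f': 4, 'n': 0}
del 'n' → {'u': 6, 'g': 6, 'f': 4}
counts['p'] = 6 → {'u': 6, 'g': 6, 'f': 4, 'p': 6}
counts['u'] = 5 → {'u': 5, 'g': 6, 'f': 4, 'p': 6}
counts['y'] = 5 → {'u': 5, 'g': 6, 'f': 4, 'p': 6, 'y': 5}
counts['p'] = 8 → {'u': 5, 'g': 6, 'f': 4, 'p': 8, 'y': 5}
sum of values = 28

28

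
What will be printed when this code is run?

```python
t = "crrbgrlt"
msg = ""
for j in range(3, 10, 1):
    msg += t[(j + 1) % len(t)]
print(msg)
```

grltcrr

j=3: add t[4]='g' → 'g'
j=4: add t[5]='r' → 'gr'
j=5: add t[6]='l' → 'grl'
j=6: add t[7]='t' → 'grlt'
j=7: add t[0]='c' → 'grltc'
j=8: add t[1]='r' → 'grltcr'
j=9: add t[2]='r' → 'grltcrr'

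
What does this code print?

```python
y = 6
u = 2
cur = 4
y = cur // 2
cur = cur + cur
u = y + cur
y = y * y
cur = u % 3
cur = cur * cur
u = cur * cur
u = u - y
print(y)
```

y = 4//2 = 2
cur = 4+4 = 8
u = 2+8 = 10
y = 2*2 = 4
cur = 10%3 = 1
cur = 1*1 = 1
u = 1*1 = 1
u = 1-4 = -3

4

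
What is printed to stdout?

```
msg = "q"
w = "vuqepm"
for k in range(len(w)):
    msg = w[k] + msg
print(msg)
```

k=0: prepend 'v' → 'vq'
k=1: prepend 'u' → 'uvq'
k=2: prepend 'q' → 'quvq'
k=3: prepend 'e' → 'equvq'
k=4: prepend 'p' → 'pequvq'
k=5: prepend 'm' → 'mpequvq'

mpequvq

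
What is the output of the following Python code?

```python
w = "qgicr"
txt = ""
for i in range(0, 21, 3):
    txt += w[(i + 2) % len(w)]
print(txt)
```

i=0: add w[2]='i' → 'i'
i=3: add w[0]='q' → 'iq'
i=6: add w[3]='c' → 'iqc'
i=9: add w[1]='g' → 'iqcg'
i=12: add w[4]='r' → 'iqcgr'
i=15: add w[2]='i' → 'iqcgri'
i=18: add w[0]='q' → 'iqcgriq'

iqcgriq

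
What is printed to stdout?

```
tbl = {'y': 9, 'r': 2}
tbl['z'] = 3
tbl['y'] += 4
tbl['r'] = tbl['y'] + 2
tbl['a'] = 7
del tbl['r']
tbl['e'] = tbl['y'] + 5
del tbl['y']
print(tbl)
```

{'z': 3, 'a': 7, 'e': 18}

tbl['z'] = 3 → {'y': 9, 'r': 2, 'z': 3}
tbl['y'] = 9+4 = 13 → {'y': 13, 'r': 2, 'z': 3}
tbl['r'] = tbl['y']+2 = 15 → {'y': 13, 'r': 15, 'z': 3}
tbl['a'] = 7 → {'y': 13, 'r': 15, 'z': 3, 'a': 7}
del 'r' → {'y': 13, 'z': 3, 'a': 7}
tbl['e'] = tbl['y']+5 = 18 → {'y': 13, 'z': 3, 'a': 7, 'e': 18}
del 'y' → {'z': 3, 'a': 7, 'e': 18}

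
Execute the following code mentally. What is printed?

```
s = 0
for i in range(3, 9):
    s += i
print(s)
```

i=3: s = 0+3 = 3
i=4: s = 3+4 = 7
i=5: s = 7+5 = 12
i=6: s = 12+6 = 18
i=7: s = 18+7 = 25
i=8: s = 25+8 = 33

33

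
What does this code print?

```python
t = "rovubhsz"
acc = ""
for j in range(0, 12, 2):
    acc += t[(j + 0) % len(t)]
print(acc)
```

rvbsrv

j=0: add t[0]='r' → 'r'
j=2: add t[2]='v' → 'rv'
j=4: add t[4]='b' → 'rvb'
j=6: add t[6]='s' → 'rvbs'
j=8: add t[0]='r' → 'rvbsr'
j=10: add t[2]='v' → 'rvbsrv'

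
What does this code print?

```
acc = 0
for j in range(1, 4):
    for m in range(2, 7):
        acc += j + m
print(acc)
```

j=1,m=2: acc = 0+3 = 3
j=1,m=3: acc = 3+4 = 7
j=1,m=4: acc = 7+5 = 12
j=1,m=5: acc = 12+6 = 18
j=1,m=6: acc = 18+7 = 25
j=2,m=2: acc = 25+4 = 29
j=2,m=3: acc = 29+5 = 34
j=2,m=4: acc = 34+6 = 40
j=2,m=5: acc = 40+7 = 47
j=2,m=6: acc = 47+8 = 55
j=3,m=2: acc = 55+5 = 60
j=3,m=3: acc = 60+6 = 66
j=3,m=4: acc = 66+7 = 73
j=3,m=5: acc = 73+8 = 81
j=3,m=6: acc = 81+9 = 90

90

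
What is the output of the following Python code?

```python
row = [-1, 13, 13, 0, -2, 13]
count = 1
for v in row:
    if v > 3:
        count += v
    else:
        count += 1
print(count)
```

43

v=-1: not >3, count = 1+1 = 2
v=13: >3, count = 2+13 = 15
v=13: >3, count = 15+13 = 28
v=0: not >3, count = 28+1 = 29
v=-2: not >3, count = 29+1 = 30
v=13: >3, count = 30+13 = 43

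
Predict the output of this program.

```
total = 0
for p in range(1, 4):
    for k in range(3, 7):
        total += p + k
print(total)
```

p=1,k=3: total = 0+4 = 4
p=1,k=4: total = 4+5 = 9
p=1,k=5: total = 9+6 = 15
p=1,k=6: total = 15+7 = 22
p=2,k=3: total = 22+5 = 27
p=2,k=4: total = 27+6 = 33
p=2,k=5: total = 33+7 = 40
p=2,k=6: total = 40+8 = 48
p=3,k=3: total = 48+6 = 54
p=3,k=4: total = 54+7 = 61
p=3,k=5: total = 61+8 = 69
p=3,k=6: total = 69+9 = 78

78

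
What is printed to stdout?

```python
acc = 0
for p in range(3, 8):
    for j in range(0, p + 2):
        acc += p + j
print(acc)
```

p=3,j=0: acc = 0+3 = 3
p=3,j=1: acc = 3+4 = 7
p=3,j=2: acc = 7+5 = 12
p=3,j=3: acc = 12+6 = 18
p=3,j=4: acc = 18+7 = 25
p=4,j=0: acc = 25+4 = 29
p=4,j=1: acc = 29+5 = 34
p=4,j=2: acc = 34+6 = 40
p=4,j=3: acc = 40+7 = 47
p=4,j=4: acc = 47+8 = 55
p=4,j=5: acc = 55+9 = 64
p=5,j=0: acc = 64+5 = 69
p=5,j=1: acc = 69+6 = 75
p=5,j=2: acc = 75+7 = 82
p=5,j=3: acc = 82+8 = 90
p=5,j=4: acc = 90+9 = 99
p=5,j=5: acc = 99+10 = 109
p=5,j=6: acc = 109+11 = 120
p=6,j=0: acc = 120+6 = 126
p=6,j=1: acc = 126+7 = 133
p=6,j=2: acc = 133+8 = 141
p=6,j=3: acc = 141+9 = 150
p=6,j=4: acc = 150+10 = 160
p=6,j=5: acc = 160+11 = 171
p=6,j=6: acc = 171+12 = 183
p=6,j=7: acc = 183+13 = 196
p=7,j=0: acc = 196+7 = 203
p=7,j=1: acc = 203+8 = 211
p=7,j=2: acc = 211+9 = 220
p=7,j=3: acc = 220+10 = 230
p=7,j=4: acc = 230+11 = 241
p=7,j=5: acc = 241+12 = 253
p=7,j=6: acc = 253+13 = 266
p=7,j=7: acc = 266+14 = 280
p=7,j=8: acc = 280+15 = 295

295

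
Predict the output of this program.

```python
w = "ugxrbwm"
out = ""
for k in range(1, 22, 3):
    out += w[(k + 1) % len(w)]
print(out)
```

xwgburm

k=1: add w[2]='x' → 'x'
k=4: add w[5]='w' → 'xw'
k=7: add w[1]='g' → 'xwg'
k=10: add w[4]='b' → 'xwgb'
k=13: add w[0]='u' → 'xwgbu'
k=16: add w[3]='r' → 'xwgbur'
k=19: add w[6]='m' → 'xwgburm'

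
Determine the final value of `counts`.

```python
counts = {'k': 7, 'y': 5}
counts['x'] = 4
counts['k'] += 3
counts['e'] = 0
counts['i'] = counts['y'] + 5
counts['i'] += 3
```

{'k': 10, 'y': 5, 'x': 4, 'e': 0, 'i': 13}

counts['x'] = 4 → {'k': 7, 'y': 5, 'x': 4}
counts['k'] = 7+3 = 10 → {'k': 10, 'y': 5, 'x': 4}
counts['e'] = 0 → {'k': 10, 'y': 5, 'x': 4, 'e': 0}
counts['i'] = counts['y']+5 = 10 → {'k': 10, 'y': 5, 'x': 4, 'e': 0, 'i': 10}
counts['i'] = 10+3 = 13 → {'k': 10, 'y': 5, 'x': 4, 'e': 0, 'i': 13}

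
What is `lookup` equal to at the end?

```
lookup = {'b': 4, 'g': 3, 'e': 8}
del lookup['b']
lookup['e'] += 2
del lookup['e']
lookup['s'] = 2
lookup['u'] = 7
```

del 'b' → {'g': 3, 'e': 8}
lookup['e'] = 8+2 = 10 → {'g': 3, 'e': 10}
del 'e' → {'g': 3}
lookup['s'] = 2 → {'g': 3, 's': 2}
lookup['u'] = 7 → {'g': 3, 's': 2, 'u': 7}

{'g': 3, 's': 2, 'u': 7}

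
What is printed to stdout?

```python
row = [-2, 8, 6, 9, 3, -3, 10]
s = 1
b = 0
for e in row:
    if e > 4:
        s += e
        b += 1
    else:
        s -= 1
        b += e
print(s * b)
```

62

e=-2: not >4, s = 1-1 = 0; b=-2
e=8: >4, s = 0+8 = 8; b=-1
e=6: >4, s = 8+6 = 14; b=0
e=9: >4, s = 14+9 = 23; b=1
e=3: not >4, s = 23-1 = 22; b=4
e=-3: not >4, s = 22-1 = 21; b=1
e=10: >4, s = 21+10 = 31; b=2
s*b = 31*2 = 62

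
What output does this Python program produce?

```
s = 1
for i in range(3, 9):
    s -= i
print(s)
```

i=3: s = 1-3 = -2
i=4: s = (-2)-4 = -6
i=5: s = (-6)-5 = -11
i=6: s = (-11)-6 = -17
i=7: s = (-17)-7 = -24
i=8: s = (-24)-8 = -32

-32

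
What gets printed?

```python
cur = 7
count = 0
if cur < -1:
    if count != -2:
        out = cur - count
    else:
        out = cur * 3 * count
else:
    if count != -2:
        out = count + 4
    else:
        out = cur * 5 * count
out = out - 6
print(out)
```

cur=7, count=0
cur < -1 is False; count != -2 is True
→ out = count + 4 = 4
out = 4-6 = -2

-2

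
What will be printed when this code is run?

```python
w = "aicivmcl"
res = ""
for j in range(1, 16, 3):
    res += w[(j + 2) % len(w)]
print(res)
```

j=1: add w[3]='i' → 'i'
j=4: add w[6]='c' → 'ic'
j=7: add w[1]='i' → 'ici'
j=10: add w[4]='v' → 'iciv'
j=13: add w[7]='l' → 'icivl'

icivl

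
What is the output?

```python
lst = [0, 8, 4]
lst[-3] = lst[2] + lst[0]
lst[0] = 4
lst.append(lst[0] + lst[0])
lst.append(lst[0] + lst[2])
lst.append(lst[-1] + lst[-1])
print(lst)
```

[4, 8, 4, 8, 8, 16]

lst[-3] = lst[2]+lst[0] = 4+0 = 4 → [4, 8, 4]
lst[0] = 4 → [4, 8, 4]
append lst[0]+lst[0] = 4+4 = 8 → [4, 8, 4, 8]
append lst[0]+lst[2] = 4+4 = 8 → [4, 8, 4, 8, 8]
append lst[-1]+lst[-1] = 8+8 = 16 → [4, 8, 4, 8, 8, 16]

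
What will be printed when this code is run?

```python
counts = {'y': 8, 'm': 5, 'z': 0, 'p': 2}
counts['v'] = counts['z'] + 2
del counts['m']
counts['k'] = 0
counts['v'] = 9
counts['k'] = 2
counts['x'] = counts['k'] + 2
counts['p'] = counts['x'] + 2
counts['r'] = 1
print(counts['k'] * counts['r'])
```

2

counts['v'] = counts['z']+2 = 2 → {'y': 8, 'm': 5, 'z': 0, 'p': 2, 'v': 2}
del 'm' → {'y': 8, 'z': 0, 'p': 2, 'v': 2}
counts['k'] = 0 → {'y': 8, 'z': 0, 'p': 2, 'v': 2, 'k': 0}
counts['v'] = 9 → {'y': 8, 'z': 0, 'p': 2, 'v': 9, 'k': 0}
counts['k'] = 2 → {'y': 8, 'z': 0, 'p': 2, 'v': 9, 'k': 2}
counts['x'] = counts['k']+2 = 4 → {'y': 8, 'z': 0, 'p': 2, 'v': 9, 'k': 2, 'x': 4}
counts['p'] = counts['x']+2 = 6 → {'y': 8, 'z': 0, 'p': 6, 'v': 9, 'k': 2, 'x': 4}
counts['r'] = 1 → {'y': 8, 'z': 0, 'p': 6, 'v': 9, 'k': 2, 'x': 4, 'r': 1}
counts['k']*counts['r'] = 2*1 = 2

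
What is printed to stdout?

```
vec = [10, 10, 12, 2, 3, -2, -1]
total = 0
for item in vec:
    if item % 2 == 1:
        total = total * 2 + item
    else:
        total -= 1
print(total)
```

-13

item=10: not odd, total = 0-1 = -1
item=10: not odd, total = (-1)-1 = -2
item=12: not odd, total = (-2)-1 = -3
item=2: not odd, total = (-3)-1 = -4
item=3: odd, total = (-4)*2+3 = -5
item=-2: not odd, total = (-5)-1 = -6
item=-1: odd, total = (-6)*2+(-1) = -13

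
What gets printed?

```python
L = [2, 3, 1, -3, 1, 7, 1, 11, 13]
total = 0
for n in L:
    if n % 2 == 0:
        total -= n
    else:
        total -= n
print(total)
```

n=2: even, total = 0-2 = -2
n=3: not even, total = (-2)-3 = -5
n=1: not even, total = (-5)-1 = -6
n=-3: not even, total = (-6)-(-3) = -3
n=1: not even, total = (-3)-1 = -4
n=7: not even, total = (-4)-7 = -11
n=1: not even, total = (-11)-1 = -12
n=11: not even, total = (-12)-11 = -23
n=13: not even, total = (-23)-13 = -36

-36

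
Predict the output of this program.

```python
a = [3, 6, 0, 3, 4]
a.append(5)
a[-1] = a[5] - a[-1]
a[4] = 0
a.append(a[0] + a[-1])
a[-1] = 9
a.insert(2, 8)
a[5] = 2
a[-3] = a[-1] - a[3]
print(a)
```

append 5 → [3, 6, 0, 3, 4, 5]
a[-1] = a[5]-a[-1] = 5-5 = 0 → [3, 6, 0, 3, 4, 0]
a[4] = 0 → [3, 6, 0, 3, 0, 0]
append a[0]+a[-1] = 3+0 = 3 → [3, 6, 0, 3, 0, 0, 3]
a[-1] = 9 → [3, 6, 0, 3, 0, 0, 9]
insert 8 at 2 → [3, 6, 8, 0, 3, 0, 0, 9]
a[5] = 2 → [3, 6, 8, 0, 3, 2, 0, 9]
a[-3] = a[-1]-a[3] = 9-0 = 9 → [3, 6, 8, 0, 3, 9, 0, 9]

[3, 6, 8, 0, 3, 9, 0, 9]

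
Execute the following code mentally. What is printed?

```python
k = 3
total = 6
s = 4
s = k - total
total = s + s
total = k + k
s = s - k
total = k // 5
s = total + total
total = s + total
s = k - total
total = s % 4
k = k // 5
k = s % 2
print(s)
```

3

s = 3-6 = -3
total = (-3)+(-3) = -6
total = 3+3 = 6
s = (-3)-3 = -6
total = 3//5 = 0
s = 0+0 = 0
total = 0+0 = 0
s = 3-0 = 3
total = 3%4 = 3
k = 3//5 = 0
k = 3%2 = 1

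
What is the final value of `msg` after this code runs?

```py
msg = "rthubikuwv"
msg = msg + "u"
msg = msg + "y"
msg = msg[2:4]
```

+ 'u' → 'rthubikuwvu'
+ 'y' → 'rthubikuwvuy'
slice [2:4] → 'hu'

'hu'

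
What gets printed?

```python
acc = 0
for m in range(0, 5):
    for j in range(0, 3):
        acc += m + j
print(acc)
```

45

m=0,j=0: acc = 0+0 = 0
m=0,j=1: acc = 0+1 = 1
m=0,j=2: acc = 1+2 = 3
m=1,j=0: acc = 3+1 = 4
m=1,j=1: acc = 4+2 = 6
m=1,j=2: acc = 6+3 = 9
m=2,j=0: acc = 9+2 = 11
m=2,j=1: acc = 11+3 = 14
m=2,j=2: acc = 14+4 = 18
m=3,j=0: acc = 18+3 = 21
m=3,j=1: acc = 21+4 = 25
m=3,j=2: acc = 25+5 = 30
m=4,j=0: acc = 30+4 = 34
m=4,j=1: acc = 34+5 = 39
m=4,j=2: acc = 39+6 = 45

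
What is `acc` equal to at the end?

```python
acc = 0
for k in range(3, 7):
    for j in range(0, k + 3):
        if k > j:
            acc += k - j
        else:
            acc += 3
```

k=3,j=0: 3>0, acc = 0+3 = 3
k=3,j=1: 3>1, acc = 3+2 = 5
k=3,j=2: 3>2, acc = 5+1 = 6
k=3,j=3: not 3>3, acc = 6+3 = 9
k=3,j=4: not 3>4, acc = 9+3 = 12
k=3,j=5: not 3>5, acc = 12+3 = 15
k=4,j=0: 4>0, acc = 15+4 = 19
k=4,j=1: 4>1, acc = 19+3 = 22
k=4,j=2: 4>2, acc = 22+2 = 24
k=4,j=3: 4>3, acc = 24+1 = 25
k=4,j=4: not 4>4, acc = 25+3 = 28
k=4,j=5: not 4>5, acc = 28+3 = 31
k=4,j=6: not 4>6, acc = 31+3 = 34
k=5,j=0: 5>0, acc = 34+5 = 39
k=5,j=1: 5>1, acc = 39+4 = 43
k=5,j=2: 5>2, acc = 43+3 = 46
k=5,j=3: 5>3, acc = 46+2 = 48
k=5,j=4: 5>4, acc = 48+1 = 49
k=5,j=5: not 5>5, acc = 49+3 = 52
k=5,j=6: not 5>6, acc = 52+3 = 55
k=5,j=7: not 5>7, acc = 55+3 = 58
k=6,j=0: 6>0, acc = 58+6 = 64
k=6,j=1: 6>1, acc = 64+5 = 69
k=6,j=2: 6>2, acc = 69+4 = 73
k=6,j=3: 6>3, acc = 73+3 = 76
k=6,j=4: 6>4, acc = 76+2 = 78
k=6,j=5: 6>5, acc = 78+1 = 79
k=6,j=6: not 6>6, acc = 79+3 = 82
k=6,j=7: not 6>7, acc = 82+3 = 85
k=6,j=8: not 6>8, acc = 85+3 = 88

88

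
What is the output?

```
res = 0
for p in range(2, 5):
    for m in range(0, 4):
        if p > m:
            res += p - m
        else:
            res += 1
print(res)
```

22

p=2,m=0: 2>0, res = 0+2 = 2
p=2,m=1: 2>1, res = 2+1 = 3
p=2,m=2: not 2>2, res = 3+1 = 4
p=2,m=3: not 2>3, res = 4+1 = 5
p=3,m=0: 3>0, res = 5+3 = 8
p=3,m=1: 3>1, res = 8+2 = 10
p=3,m=2: 3>2, res = 10+1 = 11
p=3,m=3: not 3>3, res = 11+1 = 12
p=4,m=0: 4>0, res = 12+4 = 16
p=4,m=1: 4>1, res = 16+3 = 19
p=4,m=2: 4>2, res = 19+2 = 21
p=4,m=3: 4>3, res = 21+1 = 22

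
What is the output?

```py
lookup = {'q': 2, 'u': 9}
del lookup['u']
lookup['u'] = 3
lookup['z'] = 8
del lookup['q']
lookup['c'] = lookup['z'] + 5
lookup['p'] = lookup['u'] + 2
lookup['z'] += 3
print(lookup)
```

del 'u' → {'q': 2}
lookup['u'] = 3 → {'q': 2, 'u': 3}
lookup['z'] = 8 → {'q': 2, 'u': 3, 'z': 8}
del 'q' → {'u': 3, 'z': 8}
lookup['c'] = lookup['z']+5 = 13 → {'u': 3, 'z': 8, 'c': 13}
lookup['p'] = lookup['u']+2 = 5 → {'u': 3, 'z': 8, 'c': 13, 'p': 5}
lookup['z'] = 8+3 = 11 → {'u': 3, 'z': 11, 'c': 13, 'p': 5}

{'u': 3, 'z': 11, 'c': 13, 'p': 5}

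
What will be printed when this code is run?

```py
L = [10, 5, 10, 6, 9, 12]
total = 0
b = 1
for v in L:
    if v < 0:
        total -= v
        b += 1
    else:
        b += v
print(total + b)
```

v=10: not <0; b=11
v=5: not <0; b=16
v=10: not <0; b=26
v=6: not <0; b=32
v=9: not <0; b=41
v=12: not <0; b=53
total+b = 0+53 = 53

53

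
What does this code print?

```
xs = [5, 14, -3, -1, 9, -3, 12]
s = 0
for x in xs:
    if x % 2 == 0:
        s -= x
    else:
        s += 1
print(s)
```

x=5: not even, s = 0+1 = 1
x=14: even, s = 1-14 = -13
x=-3: not even, s = (-13)+1 = -12
x=-1: not even, s = (-12)+1 = -11
x=9: not even, s = (-11)+1 = -10
x=-3: not even, s = (-10)+1 = -9
x=12: even, s = (-9)-12 = -21

-21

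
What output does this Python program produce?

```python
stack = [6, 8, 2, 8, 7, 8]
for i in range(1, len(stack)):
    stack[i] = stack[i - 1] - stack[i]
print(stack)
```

[6, -2, -4, -12, -19, -27]

i=1: stack[1] = 6-8 = -2 → [6, -2, 2, 8, 7, 8]
i=2: stack[2] = (-2)-2 = -4 → [6, -2, -4, 8, 7, 8]
i=3: stack[3] = (-4)-8 = -12 → [6, -2, -4, -12, 7, 8]
i=4: stack[4] = (-12)-7 = -19 → [6, -2, -4, -12, -19, 8]
i=5: stack[5] = (-19)-8 = -27 → [6, -2, -4, -12, -19, -27]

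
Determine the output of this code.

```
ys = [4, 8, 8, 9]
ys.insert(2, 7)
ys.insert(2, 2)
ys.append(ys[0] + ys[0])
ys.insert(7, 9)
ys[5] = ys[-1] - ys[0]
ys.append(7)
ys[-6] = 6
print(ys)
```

insert 7 at 2 → [4, 8, 7, 8, 9]
insert 2 at 2 → [4, 8, 2, 7, 8, 9]
append ys[0]+ys[0] = 4+4 = 8 → [4, 8, 2, 7, 8, 9, 8]
insert 9 at 7 → [4, 8, 2, 7, 8, 9, 8, 9]
ys[5] = ys[-1]-ys[0] = 9-4 = 5 → [4, 8, 2, 7, 8, 5, 8, 9]
append 7 → [4, 8, 2, 7, 8, 5, 8, 9, 7]
ys[-6] = 6 → [4, 8, 2, 6, 8, 5, 8, 9, 7]

[4, 8, 2, 6, 8, 5, 8, 9, 7]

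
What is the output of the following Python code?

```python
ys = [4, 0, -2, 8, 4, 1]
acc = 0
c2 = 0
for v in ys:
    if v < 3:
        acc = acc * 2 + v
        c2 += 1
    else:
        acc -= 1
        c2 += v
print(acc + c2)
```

v=4: not <3, acc = 0-1 = -1; c2=4
v=0: <3, acc = (-1)*2+0 = -2; c2=5
v=-2: <3, acc = (-2)*2+(-2) = -6; c2=6
v=8: not <3, acc = (-6)-1 = -7; c2=14
v=4: not <3, acc = (-7)-1 = -8; c2=18
v=1: <3, acc = (-8)*2+1 = -15; c2=19
acc+c2 = (-15)+19 = 4

4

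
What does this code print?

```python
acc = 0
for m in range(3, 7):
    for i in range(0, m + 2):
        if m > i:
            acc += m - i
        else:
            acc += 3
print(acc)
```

76

m=3,i=0: 3>0, acc = 0+3 = 3
m=3,i=1: 3>1, acc = 3+2 = 5
m=3,i=2: 3>2, acc = 5+1 = 6
m=3,i=3: not 3>3, acc = 6+3 = 9
m=3,i=4: not 3>4, acc = 9+3 = 12
m=4,i=0: 4>0, acc = 12+4 = 16
m=4,i=1: 4>1, acc = 16+3 = 19
m=4,i=2: 4>2, acc = 19+2 = 21
m=4,i=3: 4>3, acc = 21+1 = 22
m=4,i=4: not 4>4, acc = 22+3 = 25
m=4,i=5: not 4>5, acc = 25+3 = 28
m=5,i=0: 5>0, acc = 28+5 = 33
m=5,i=1: 5>1, acc = 33+4 = 37
m=5,i=2: 5>2, acc = 37+3 = 40
m=5,i=3: 5>3, acc = 40+2 = 42
m=5,i=4: 5>4, acc = 42+1 = 43
m=5,i=5: not 5>5, acc = 43+3 = 46
m=5,i=6: not 5>6, acc = 46+3 = 49
m=6,i=0: 6>0, acc = 49+6 = 55
m=6,i=1: 6>1, acc = 55+5 = 60
m=6,i=2: 6>2, acc = 60+4 = 64
m=6,i=3: 6>3, acc = 64+3 = 67
m=6,i=4: 6>4, acc = 67+2 = 69
m=6,i=5: 6>5, acc = 69+1 = 70
m=6,i=6: not 6>6, acc = 70+3 = 73
m=6,i=7: not 6>7, acc = 73+3 = 76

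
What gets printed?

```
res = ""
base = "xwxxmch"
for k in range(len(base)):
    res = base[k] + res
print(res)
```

k=0: prepend 'x' → 'x'
k=1: prepend 'w' → 'wx'
k=2: prepend 'x' → 'xwx'
k=3: prepend 'x' → 'xxwx'
k=4: prepend 'm' → 'mxxwx'
k=5: prepend 'c' → 'cmxxwx'
k=6: prepend 'h' → 'hcmxxwx'

hcmxxwx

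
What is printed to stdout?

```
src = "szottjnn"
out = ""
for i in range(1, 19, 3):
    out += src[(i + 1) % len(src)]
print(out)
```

ojstnz

i=1: add src[2]='o' → 'o'
i=4: add src[5]='j' → 'oj'
i=7: add src[0]='s' → 'ojs'
i=10: add src[3]='t' → 'ojst'
i=13: add src[6]='n' → 'ojstn'
i=16: add src[1]='z' → 'ojstnz'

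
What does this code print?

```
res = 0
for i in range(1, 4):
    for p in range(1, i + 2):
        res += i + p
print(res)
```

39

i=1,p=1: res = 0+2 = 2
i=1,p=2: res = 2+3 = 5
i=2,p=1: res = 5+3 = 8
i=2,p=2: res = 8+4 = 12
i=2,p=3: res = 12+5 = 17
i=3,p=1: res = 17+4 = 21
i=3,p=2: res = 21+5 = 26
i=3,p=3: res = 26+6 = 32
i=3,p=4: res = 32+7 = 39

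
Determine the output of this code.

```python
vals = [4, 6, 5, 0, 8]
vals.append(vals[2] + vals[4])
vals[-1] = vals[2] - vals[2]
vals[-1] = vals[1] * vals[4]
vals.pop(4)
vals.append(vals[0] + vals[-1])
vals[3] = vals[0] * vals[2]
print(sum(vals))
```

append vals[2]+vals[4] = 5+8 = 13 → [4, 6, 5, 0, 8, 13]
vals[-1] = vals[2]-vals[2] = 5-5 = 0 → [4, 6, 5, 0, 8, 0]
vals[-1] = vals[1]*vals[4] = 6*8 = 48 → [4, 6, 5, 0, 8, 48]
pop(4) removes 8 → [4, 6, 5, 0, 48]
append vals[0]+vals[-1] = 4+48 = 52 → [4, 6, 5, 0, 48, 52]
vals[3] = vals[0]*vals[2] = 4*5 = 20 → [4, 6, 5, 20, 48, 52]
sum = 135

135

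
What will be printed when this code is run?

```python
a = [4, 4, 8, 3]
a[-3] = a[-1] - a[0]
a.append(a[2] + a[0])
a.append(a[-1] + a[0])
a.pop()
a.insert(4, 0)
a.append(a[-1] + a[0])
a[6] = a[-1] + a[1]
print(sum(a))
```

41

a[-3] = a[-1]-a[0] = 3-4 = -1 → [4, -1, 8, 3]
append a[2]+a[0] = 8+4 = 12 → [4, -1, 8, 3, 12]
append a[-1]+a[0] = 12+4 = 16 → [4, -1, 8, 3, 12, 16]
pop() removes 16 → [4, -1, 8, 3, 12]
insert 0 at 4 → [4, -1, 8, 3, 0, 12]
append a[-1]+a[0] = 12+4 = 16 → [4, -1, 8, 3, 0, 12, 16]
a[6] = a[-1]+a[1] = 16+(-1) = 15 → [4, -1, 8, 3, 0, 12, 15]
sum = 41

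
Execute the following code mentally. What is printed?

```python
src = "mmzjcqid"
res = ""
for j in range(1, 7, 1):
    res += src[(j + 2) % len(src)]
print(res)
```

jcqidm

j=1: add src[3]='j' → 'j'
j=2: add src[4]='c' → 'jc'
j=3: add src[5]='q' → 'jcq'
j=4: add src[6]='i' → 'jcqi'
j=5: add src[7]='d' → 'jcqid'
j=6: add src[0]='m' → 'jcqidm'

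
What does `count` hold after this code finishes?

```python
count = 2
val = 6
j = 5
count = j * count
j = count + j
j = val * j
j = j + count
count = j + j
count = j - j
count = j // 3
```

count = 5*2 = 10
j = 10+5 = 15
j = 6*15 = 90
j = 90+10 = 100
count = 100+100 = 200
count = 100-100 = 0
count = 100//3 = 33

33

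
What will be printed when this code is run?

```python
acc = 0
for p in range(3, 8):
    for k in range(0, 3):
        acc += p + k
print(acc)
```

90

p=3,k=0: acc = 0+3 = 3
p=3,k=1: acc = 3+4 = 7
p=3,k=2: acc = 7+5 = 12
p=4,k=0: acc = 12+4 = 16
p=4,k=1: acc = 16+5 = 21
p=4,k=2: acc = 21+6 = 27
p=5,k=0: acc = 27+5 = 32
p=5,k=1: acc = 32+6 = 38
p=5,k=2: acc = 38+7 = 45
p=6,k=0: acc = 45+6 = 51
p=6,k=1: acc = 51+7 = 58
p=6,k=2: acc = 58+8 = 66
p=7,k=0: acc = 66+7 = 73
p=7,k=1: acc = 73+8 = 81
p=7,k=2: acc = 81+9 = 90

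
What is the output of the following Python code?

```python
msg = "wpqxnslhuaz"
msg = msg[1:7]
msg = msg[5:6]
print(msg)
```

l

slice [1:7] → 'pqxnsl'
slice [5:6] → 'l'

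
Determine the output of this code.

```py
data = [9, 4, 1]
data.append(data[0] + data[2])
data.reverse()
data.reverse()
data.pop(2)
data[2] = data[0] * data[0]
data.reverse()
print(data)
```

append data[0]+data[2] = 9+1 = 10 → [9, 4, 1, 10]
reverse → [10, 1, 4, 9]
reverse → [9, 4, 1, 10]
pop(2) removes 1 → [9, 4, 10]
data[2] = data[0]*data[0] = 9*9 = 81 → [9, 4, 81]
reverse → [81, 4, 9]

[81, 4, 9]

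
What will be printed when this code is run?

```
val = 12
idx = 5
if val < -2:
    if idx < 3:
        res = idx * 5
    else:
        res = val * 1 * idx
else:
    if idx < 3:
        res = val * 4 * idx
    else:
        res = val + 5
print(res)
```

17

val=12, idx=5
val < -2 is False; idx < 3 is False
→ res = val + 5 = 17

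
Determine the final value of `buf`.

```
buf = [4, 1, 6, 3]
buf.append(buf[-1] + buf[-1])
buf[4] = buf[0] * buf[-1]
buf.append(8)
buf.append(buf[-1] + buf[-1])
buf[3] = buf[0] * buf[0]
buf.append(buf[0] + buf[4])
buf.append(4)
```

append buf[-1]+buf[-1] = 3+3 = 6 → [4, 1, 6, 3, 6]
buf[4] = buf[0]*buf[-1] = 4*6 = 24 → [4, 1, 6, 3, 24]
append 8 → [4, 1, 6, 3, 24, 8]
append buf[-1]+buf[-1] = 8+8 = 16 → [4, 1, 6, 3, 24, 8, 16]
buf[3] = buf[0]*buf[0] = 4*4 = 16 → [4, 1, 6, 16, 24, 8, 16]
append buf[0]+buf[4] = 4+24 = 28 → [4, 1, 6, 16, 24, 8, 16, 28]
append 4 → [4, 1, 6, 16, 24, 8, 16, 28, 4]

[4, 1, 6, 16, 24, 8, 16, 28, 4]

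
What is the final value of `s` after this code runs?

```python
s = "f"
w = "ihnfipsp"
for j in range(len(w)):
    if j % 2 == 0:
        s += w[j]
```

'finis'

j=0: add 'i' → 'fi'
j=1: skip
j=2: add 'n' → 'fin'
j=3: skip
j=4: add 'i' → 'fini'
j=5: skip
j=6: add 's' → 'finis'
j=7: skip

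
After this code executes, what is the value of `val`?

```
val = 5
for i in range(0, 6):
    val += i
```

i=0: val = 5+0 = 5
i=1: val = 5+1 = 6
i=2: val = 6+2 = 8
i=3: val = 8+3 = 11
i=4: val = 11+4 = 15
i=5: val = 15+5 = 20

20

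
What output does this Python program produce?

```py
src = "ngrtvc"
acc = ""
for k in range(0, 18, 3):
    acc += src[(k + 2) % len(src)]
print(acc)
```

k=0: add src[2]='r' → 'r'
k=3: add src[5]='c' → 'rc'
k=6: add src[2]='r' → 'rcr'
k=9: add src[5]='c' → 'rcrc'
k=12: add src[2]='r' → 'rcrcr'
k=15: add src[5]='c' → 'rcrcrc'

rcrcrc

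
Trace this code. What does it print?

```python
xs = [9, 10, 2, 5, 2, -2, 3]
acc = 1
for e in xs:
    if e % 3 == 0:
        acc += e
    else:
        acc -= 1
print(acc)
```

e=9: %3==0, acc = 1+9 = 10
e=10: not %3==0, acc = 10-1 = 9
e=2: not %3==0, acc = 9-1 = 8
e=5: not %3==0, acc = 8-1 = 7
e=2: not %3==0, acc = 7-1 = 6
e=-2: not %3==0, acc = 6-1 = 5
e=3: %3==0, acc = 5+3 = 8

8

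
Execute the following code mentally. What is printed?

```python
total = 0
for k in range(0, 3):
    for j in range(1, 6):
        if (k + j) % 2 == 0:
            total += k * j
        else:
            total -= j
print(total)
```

-3

k=0,j=1: odd sum, total = 0-1 = -1
k=0,j=2: even sum, total = (-1)+0 = -1
k=0,j=3: odd sum, total = (-1)-3 = -4
k=0,j=4: even sum, total = (-4)+0 = -4
k=0,j=5: odd sum, total = (-4)-5 = -9
k=1,j=1: even sum, total = (-9)+1 = -8
k=1,j=2: odd sum, total = (-8)-2 = -10
k=1,j=3: even sum, total = (-10)+3 = -7
k=1,j=4: odd sum, total = (-7)-4 = -11
k=1,j=5: even sum, total = (-11)+5 = -6
k=2,j=1: odd sum, total = (-6)-1 = -7
k=2,j=2: even sum, total = (-7)+4 = -3
k=2,j=3: odd sum, total = (-3)-3 = -6
k=2,j=4: even sum, total = (-6)+8 = 2
k=2,j=5: odd sum, total = 2-5 = -3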